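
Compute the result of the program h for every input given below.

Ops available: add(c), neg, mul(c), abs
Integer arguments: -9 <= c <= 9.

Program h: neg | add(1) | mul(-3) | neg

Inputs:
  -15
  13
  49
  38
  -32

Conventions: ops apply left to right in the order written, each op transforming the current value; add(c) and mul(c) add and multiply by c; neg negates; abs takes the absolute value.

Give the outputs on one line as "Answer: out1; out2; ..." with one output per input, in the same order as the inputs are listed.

Execution, op by op:
  -15 -> 15 -> 16 -> -48 -> 48
  13 -> -13 -> -12 -> 36 -> -36
  49 -> -49 -> -48 -> 144 -> -144
  38 -> -38 -> -37 -> 111 -> -111
  -32 -> 32 -> 33 -> -99 -> 99

48; -36; -144; -111; 99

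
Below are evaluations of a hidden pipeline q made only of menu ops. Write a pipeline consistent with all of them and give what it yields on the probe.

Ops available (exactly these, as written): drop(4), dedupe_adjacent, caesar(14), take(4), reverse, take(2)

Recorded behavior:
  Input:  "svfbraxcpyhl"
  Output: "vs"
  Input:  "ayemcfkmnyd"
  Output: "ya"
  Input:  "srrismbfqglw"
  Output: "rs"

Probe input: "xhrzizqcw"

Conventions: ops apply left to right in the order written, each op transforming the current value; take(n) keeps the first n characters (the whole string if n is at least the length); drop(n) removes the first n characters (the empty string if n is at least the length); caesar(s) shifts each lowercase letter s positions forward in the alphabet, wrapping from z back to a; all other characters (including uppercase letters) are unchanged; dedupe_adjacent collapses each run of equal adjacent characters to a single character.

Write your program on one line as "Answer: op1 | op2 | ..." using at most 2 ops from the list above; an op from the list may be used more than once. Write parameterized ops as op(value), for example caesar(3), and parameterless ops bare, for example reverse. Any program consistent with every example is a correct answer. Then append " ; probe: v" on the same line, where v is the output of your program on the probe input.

take(2) | reverse ; probe: "hx"

Check, running the answer program on each example:
  "svfbraxcpyhl" -> "sv" -> "vs"
  "ayemcfkmnyd" -> "ay" -> "ya"
  "srrismbfqglw" -> "sr" -> "rs"
  probe: "xhrzizqcw" -> "xh" -> "hx"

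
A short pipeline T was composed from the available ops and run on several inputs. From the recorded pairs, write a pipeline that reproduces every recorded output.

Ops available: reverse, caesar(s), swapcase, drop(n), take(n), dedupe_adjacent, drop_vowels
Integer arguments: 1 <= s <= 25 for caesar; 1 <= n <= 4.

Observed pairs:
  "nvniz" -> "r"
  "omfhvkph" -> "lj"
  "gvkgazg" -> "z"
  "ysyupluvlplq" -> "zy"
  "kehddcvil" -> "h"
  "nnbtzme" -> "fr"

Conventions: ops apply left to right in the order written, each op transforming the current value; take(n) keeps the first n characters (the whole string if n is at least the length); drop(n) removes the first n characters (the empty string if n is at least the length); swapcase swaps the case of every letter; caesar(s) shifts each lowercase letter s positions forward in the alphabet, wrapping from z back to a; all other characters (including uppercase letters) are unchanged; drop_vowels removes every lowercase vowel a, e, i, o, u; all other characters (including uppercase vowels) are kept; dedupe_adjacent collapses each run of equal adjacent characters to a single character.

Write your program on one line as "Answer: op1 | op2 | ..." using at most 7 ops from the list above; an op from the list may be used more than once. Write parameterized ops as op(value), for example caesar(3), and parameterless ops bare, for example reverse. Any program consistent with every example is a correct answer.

reverse | drop(4) | caesar(4) | take(2) | dedupe_adjacent | drop_vowels

Check, running the answer program on each example:
  "nvniz" -> "zinvn" -> "n" -> "r" -> "r" -> "r" -> "r"
  "omfhvkph" -> "hpkvhfmo" -> "hfmo" -> "ljqs" -> "lj" -> "lj" -> "lj"
  "gvkgazg" -> "gzagkvg" -> "kvg" -> "ozk" -> "oz" -> "oz" -> "z"
  "ysyupluvlplq" -> "qlplvulpuysy" -> "vulpuysy" -> "zyptycwc" -> "zy" -> "zy" -> "zy"
  "kehddcvil" -> "livcddhek" -> "ddhek" -> "hhlio" -> "hh" -> "h" -> "h"
  "nnbtzme" -> "emztbnn" -> "bnn" -> "frr" -> "fr" -> "fr" -> "fr"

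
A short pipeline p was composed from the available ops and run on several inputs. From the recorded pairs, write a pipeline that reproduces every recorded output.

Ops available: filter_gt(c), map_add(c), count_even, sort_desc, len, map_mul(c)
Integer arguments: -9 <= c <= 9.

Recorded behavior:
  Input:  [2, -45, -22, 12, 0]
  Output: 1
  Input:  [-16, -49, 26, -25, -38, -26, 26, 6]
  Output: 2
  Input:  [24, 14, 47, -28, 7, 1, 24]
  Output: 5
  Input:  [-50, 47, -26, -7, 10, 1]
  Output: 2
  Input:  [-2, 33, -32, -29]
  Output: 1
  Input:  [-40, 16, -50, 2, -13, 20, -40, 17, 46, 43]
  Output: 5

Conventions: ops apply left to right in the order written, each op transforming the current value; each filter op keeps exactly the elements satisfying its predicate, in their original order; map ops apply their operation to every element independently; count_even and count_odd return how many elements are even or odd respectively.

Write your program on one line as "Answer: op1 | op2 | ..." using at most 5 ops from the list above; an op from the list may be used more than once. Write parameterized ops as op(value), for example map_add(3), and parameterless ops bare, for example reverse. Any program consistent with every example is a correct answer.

sort_desc | filter_gt(-5) | filter_gt(6) | map_add(-1) | len

Check, running the answer program on each example:
  [2, -45, -22, 12, 0] -> [12, 2, 0, -22, -45] -> [12, 2, 0] -> [12] -> [11] -> 1
  [-16, -49, 26, -25, -38, -26, 26, 6] -> [26, 26, 6, -16, -25, -26, -38, -49] -> [26, 26, 6] -> [26, 26] -> [25, 25] -> 2
  [24, 14, 47, -28, 7, 1, 24] -> [47, 24, 24, 14, 7, 1, -28] -> [47, 24, 24, 14, 7, 1] -> [47, 24, 24, 14, 7] -> [46, 23, 23, 13, 6] -> 5
  [-50, 47, -26, -7, 10, 1] -> [47, 10, 1, -7, -26, -50] -> [47, 10, 1] -> [47, 10] -> [46, 9] -> 2
  [-2, 33, -32, -29] -> [33, -2, -29, -32] -> [33, -2] -> [33] -> [32] -> 1
  [-40, 16, -50, 2, -13, 20, -40, 17, 46, 43] -> [46, 43, 20, 17, 16, 2, -13, -40, -40, -50] -> [46, 43, 20, 17, 16, 2] -> [46, 43, 20, 17, 16] -> [45, 42, 19, 16, 15] -> 5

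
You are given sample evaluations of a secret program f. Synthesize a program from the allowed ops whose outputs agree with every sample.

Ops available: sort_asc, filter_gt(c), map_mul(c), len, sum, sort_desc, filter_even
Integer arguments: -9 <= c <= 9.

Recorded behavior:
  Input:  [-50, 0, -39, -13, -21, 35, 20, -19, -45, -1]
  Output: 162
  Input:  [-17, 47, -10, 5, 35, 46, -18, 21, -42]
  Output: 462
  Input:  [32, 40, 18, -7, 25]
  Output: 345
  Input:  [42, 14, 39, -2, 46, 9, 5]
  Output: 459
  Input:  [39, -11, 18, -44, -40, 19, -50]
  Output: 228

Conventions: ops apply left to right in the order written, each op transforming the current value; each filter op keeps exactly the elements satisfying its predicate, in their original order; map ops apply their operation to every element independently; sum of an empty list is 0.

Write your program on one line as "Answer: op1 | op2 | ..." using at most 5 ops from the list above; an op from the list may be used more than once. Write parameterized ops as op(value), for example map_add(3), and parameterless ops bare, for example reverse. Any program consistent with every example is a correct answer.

map_mul(3) | sort_desc | filter_gt(-7) | sum

Check, running the answer program on each example:
  [-50, 0, -39, -13, -21, 35, 20, -19, -45, -1] -> [-150, 0, -117, -39, -63, 105, 60, -57, -135, -3] -> [105, 60, 0, -3, -39, -57, -63, -117, -135, -150] -> [105, 60, 0, -3] -> 162
  [-17, 47, -10, 5, 35, 46, -18, 21, -42] -> [-51, 141, -30, 15, 105, 138, -54, 63, -126] -> [141, 138, 105, 63, 15, -30, -51, -54, -126] -> [141, 138, 105, 63, 15] -> 462
  [32, 40, 18, -7, 25] -> [96, 120, 54, -21, 75] -> [120, 96, 75, 54, -21] -> [120, 96, 75, 54] -> 345
  [42, 14, 39, -2, 46, 9, 5] -> [126, 42, 117, -6, 138, 27, 15] -> [138, 126, 117, 42, 27, 15, -6] -> [138, 126, 117, 42, 27, 15, -6] -> 459
  [39, -11, 18, -44, -40, 19, -50] -> [117, -33, 54, -132, -120, 57, -150] -> [117, 57, 54, -33, -120, -132, -150] -> [117, 57, 54] -> 228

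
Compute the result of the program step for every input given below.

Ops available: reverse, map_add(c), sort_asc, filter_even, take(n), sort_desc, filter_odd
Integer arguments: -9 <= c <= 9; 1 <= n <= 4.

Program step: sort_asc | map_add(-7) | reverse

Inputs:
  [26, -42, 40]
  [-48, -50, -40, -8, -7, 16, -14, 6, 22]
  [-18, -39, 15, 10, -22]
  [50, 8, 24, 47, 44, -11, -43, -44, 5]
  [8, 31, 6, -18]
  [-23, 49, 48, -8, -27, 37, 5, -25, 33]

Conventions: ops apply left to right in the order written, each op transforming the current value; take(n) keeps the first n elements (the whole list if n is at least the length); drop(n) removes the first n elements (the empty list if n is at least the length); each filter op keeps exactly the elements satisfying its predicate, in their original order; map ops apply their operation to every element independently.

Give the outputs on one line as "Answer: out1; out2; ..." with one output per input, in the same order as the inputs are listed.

Execution, op by op:
  [26, -42, 40] -> [-42, 26, 40] -> [-49, 19, 33] -> [33, 19, -49]
  [-48, -50, -40, -8, -7, 16, -14, 6, 22] -> [-50, -48, -40, -14, -8, -7, 6, 16, 22] -> [-57, -55, -47, -21, -15, -14, -1, 9, 15] -> [15, 9, -1, -14, -15, -21, -47, -55, -57]
  [-18, -39, 15, 10, -22] -> [-39, -22, -18, 10, 15] -> [-46, -29, -25, 3, 8] -> [8, 3, -25, -29, -46]
  [50, 8, 24, 47, 44, -11, -43, -44, 5] -> [-44, -43, -11, 5, 8, 24, 44, 47, 50] -> [-51, -50, -18, -2, 1, 17, 37, 40, 43] -> [43, 40, 37, 17, 1, -2, -18, -50, -51]
  [8, 31, 6, -18] -> [-18, 6, 8, 31] -> [-25, -1, 1, 24] -> [24, 1, -1, -25]
  [-23, 49, 48, -8, -27, 37, 5, -25, 33] -> [-27, -25, -23, -8, 5, 33, 37, 48, 49] -> [-34, -32, -30, -15, -2, 26, 30, 41, 42] -> [42, 41, 30, 26, -2, -15, -30, -32, -34]

[33, 19, -49]; [15, 9, -1, -14, -15, -21, -47, -55, -57]; [8, 3, -25, -29, -46]; [43, 40, 37, 17, 1, -2, -18, -50, -51]; [24, 1, -1, -25]; [42, 41, 30, 26, -2, -15, -30, -32, -34]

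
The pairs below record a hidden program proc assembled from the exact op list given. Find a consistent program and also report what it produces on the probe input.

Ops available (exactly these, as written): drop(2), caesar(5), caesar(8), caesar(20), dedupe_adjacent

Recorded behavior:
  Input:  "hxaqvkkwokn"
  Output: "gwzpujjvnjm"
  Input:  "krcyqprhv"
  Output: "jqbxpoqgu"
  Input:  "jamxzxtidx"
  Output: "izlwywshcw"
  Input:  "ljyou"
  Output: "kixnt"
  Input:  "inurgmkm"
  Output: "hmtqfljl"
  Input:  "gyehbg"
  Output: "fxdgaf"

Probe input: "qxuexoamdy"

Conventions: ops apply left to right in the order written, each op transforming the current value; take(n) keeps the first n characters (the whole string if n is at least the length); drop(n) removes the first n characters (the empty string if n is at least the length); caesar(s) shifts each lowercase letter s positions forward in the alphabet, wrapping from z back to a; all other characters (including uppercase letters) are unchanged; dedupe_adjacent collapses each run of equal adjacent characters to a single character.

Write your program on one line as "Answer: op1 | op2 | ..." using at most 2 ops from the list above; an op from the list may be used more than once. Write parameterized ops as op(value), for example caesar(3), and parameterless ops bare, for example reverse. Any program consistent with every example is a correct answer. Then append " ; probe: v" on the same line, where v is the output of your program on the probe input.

caesar(5) | caesar(20) ; probe: "pwtdwnzlcx"

Check, running the answer program on each example:
  "hxaqvkkwokn" -> "mcfvappbtps" -> "gwzpujjvnjm"
  "krcyqprhv" -> "pwhdvuwma" -> "jqbxpoqgu"
  "jamxzxtidx" -> "ofrcecynic" -> "izlwywshcw"
  "ljyou" -> "qodtz" -> "kixnt"
  "inurgmkm" -> "nszwlrpr" -> "hmtqfljl"
  "gyehbg" -> "ldjmgl" -> "fxdgaf"
  probe: "qxuexoamdy" -> "vczjctfrid" -> "pwtdwnzlcx"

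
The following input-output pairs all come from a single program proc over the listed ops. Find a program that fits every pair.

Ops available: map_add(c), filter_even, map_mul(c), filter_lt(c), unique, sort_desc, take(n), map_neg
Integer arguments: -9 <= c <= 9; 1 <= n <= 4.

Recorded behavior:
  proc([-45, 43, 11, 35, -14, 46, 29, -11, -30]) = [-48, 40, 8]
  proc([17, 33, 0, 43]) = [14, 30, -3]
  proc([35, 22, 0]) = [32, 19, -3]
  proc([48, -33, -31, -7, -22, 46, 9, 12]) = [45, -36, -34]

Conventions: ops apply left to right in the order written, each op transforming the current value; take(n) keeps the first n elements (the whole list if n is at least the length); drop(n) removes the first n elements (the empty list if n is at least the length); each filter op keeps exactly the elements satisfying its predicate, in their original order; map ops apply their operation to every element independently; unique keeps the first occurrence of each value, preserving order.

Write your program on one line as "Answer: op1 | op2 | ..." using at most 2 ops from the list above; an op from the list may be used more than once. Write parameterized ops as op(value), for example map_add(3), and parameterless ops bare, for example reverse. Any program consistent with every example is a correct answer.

take(3) | map_add(-3)

Check, running the answer program on each example:
  [-45, 43, 11, 35, -14, 46, 29, -11, -30] -> [-45, 43, 11] -> [-48, 40, 8]
  [17, 33, 0, 43] -> [17, 33, 0] -> [14, 30, -3]
  [35, 22, 0] -> [35, 22, 0] -> [32, 19, -3]
  [48, -33, -31, -7, -22, 46, 9, 12] -> [48, -33, -31] -> [45, -36, -34]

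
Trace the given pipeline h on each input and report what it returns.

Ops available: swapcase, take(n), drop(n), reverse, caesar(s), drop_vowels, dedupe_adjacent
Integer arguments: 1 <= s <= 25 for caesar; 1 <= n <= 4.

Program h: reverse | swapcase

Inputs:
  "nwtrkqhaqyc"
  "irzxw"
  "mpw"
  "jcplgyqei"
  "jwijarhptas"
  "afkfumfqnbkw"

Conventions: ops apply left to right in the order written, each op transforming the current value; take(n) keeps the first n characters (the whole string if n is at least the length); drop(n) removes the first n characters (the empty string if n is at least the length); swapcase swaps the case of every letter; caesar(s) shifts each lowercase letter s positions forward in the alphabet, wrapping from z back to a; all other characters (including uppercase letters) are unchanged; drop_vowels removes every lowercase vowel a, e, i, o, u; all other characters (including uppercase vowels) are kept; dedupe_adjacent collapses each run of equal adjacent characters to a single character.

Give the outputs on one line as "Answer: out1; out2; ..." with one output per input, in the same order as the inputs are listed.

"CYQAHQKRTWN"; "WXZRI"; "WPM"; "IEQYGLPCJ"; "SATPHRAJIWJ"; "WKBNQFMUFKFA"

Execution, op by op:
  "nwtrkqhaqyc" -> "cyqahqkrtwn" -> "CYQAHQKRTWN"
  "irzxw" -> "wxzri" -> "WXZRI"
  "mpw" -> "wpm" -> "WPM"
  "jcplgyqei" -> "ieqyglpcj" -> "IEQYGLPCJ"
  "jwijarhptas" -> "satphrajiwj" -> "SATPHRAJIWJ"
  "afkfumfqnbkw" -> "wkbnqfmufkfa" -> "WKBNQFMUFKFA"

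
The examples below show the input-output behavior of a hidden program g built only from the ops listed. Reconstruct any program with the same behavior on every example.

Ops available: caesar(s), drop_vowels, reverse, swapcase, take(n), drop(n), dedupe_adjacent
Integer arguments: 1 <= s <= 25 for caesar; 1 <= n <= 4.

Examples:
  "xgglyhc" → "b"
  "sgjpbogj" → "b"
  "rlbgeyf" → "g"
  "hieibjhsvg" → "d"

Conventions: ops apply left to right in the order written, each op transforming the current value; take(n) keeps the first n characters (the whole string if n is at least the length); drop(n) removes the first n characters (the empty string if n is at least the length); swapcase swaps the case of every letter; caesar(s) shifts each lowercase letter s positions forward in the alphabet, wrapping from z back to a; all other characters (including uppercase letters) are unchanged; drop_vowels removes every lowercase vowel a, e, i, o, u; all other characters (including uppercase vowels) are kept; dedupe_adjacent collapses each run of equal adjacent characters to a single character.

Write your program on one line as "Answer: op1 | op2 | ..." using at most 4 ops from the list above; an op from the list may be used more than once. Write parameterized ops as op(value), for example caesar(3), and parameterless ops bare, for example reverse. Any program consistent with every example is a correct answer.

drop(1) | caesar(21) | take(4) | take(1)

Check, running the answer program on each example:
  "xgglyhc" -> "gglyhc" -> "bbgtcx" -> "bbgt" -> "b"
  "sgjpbogj" -> "gjpbogj" -> "bekwjbe" -> "bekw" -> "b"
  "rlbgeyf" -> "lbgeyf" -> "gwbzta" -> "gwbz" -> "g"
  "hieibjhsvg" -> "ieibjhsvg" -> "dzdwecnqb" -> "dzdw" -> "d"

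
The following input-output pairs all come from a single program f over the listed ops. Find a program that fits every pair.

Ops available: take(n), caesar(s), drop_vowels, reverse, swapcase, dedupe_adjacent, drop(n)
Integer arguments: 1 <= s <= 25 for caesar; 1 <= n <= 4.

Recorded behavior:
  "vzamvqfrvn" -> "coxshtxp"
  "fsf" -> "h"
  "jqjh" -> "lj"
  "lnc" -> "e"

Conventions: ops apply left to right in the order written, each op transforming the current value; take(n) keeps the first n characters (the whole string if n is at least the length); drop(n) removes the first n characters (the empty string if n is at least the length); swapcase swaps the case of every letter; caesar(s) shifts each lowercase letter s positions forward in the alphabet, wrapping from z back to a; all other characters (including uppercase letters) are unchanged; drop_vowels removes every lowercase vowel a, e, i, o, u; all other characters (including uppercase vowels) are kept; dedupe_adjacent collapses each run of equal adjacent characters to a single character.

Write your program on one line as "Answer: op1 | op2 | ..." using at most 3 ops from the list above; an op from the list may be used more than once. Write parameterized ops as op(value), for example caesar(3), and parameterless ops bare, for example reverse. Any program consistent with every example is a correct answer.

drop(2) | caesar(2)

Check, running the answer program on each example:
  "vzamvqfrvn" -> "amvqfrvn" -> "coxshtxp"
  "fsf" -> "f" -> "h"
  "jqjh" -> "jh" -> "lj"
  "lnc" -> "c" -> "e"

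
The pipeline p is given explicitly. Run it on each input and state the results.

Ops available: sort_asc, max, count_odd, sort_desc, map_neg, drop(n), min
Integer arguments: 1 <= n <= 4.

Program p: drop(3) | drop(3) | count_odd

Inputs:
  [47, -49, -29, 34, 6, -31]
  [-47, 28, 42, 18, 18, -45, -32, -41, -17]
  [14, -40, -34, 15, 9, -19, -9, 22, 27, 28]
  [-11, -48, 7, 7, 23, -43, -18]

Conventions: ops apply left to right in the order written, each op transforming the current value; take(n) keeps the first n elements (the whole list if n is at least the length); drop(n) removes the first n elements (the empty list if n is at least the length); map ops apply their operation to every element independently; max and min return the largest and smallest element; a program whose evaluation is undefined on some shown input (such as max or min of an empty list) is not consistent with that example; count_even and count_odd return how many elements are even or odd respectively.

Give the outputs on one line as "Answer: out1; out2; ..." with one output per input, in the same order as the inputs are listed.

Execution, op by op:
  [47, -49, -29, 34, 6, -31] -> [34, 6, -31] -> [] -> 0
  [-47, 28, 42, 18, 18, -45, -32, -41, -17] -> [18, 18, -45, -32, -41, -17] -> [-32, -41, -17] -> 2
  [14, -40, -34, 15, 9, -19, -9, 22, 27, 28] -> [15, 9, -19, -9, 22, 27, 28] -> [-9, 22, 27, 28] -> 2
  [-11, -48, 7, 7, 23, -43, -18] -> [7, 23, -43, -18] -> [-18] -> 0

0; 2; 2; 0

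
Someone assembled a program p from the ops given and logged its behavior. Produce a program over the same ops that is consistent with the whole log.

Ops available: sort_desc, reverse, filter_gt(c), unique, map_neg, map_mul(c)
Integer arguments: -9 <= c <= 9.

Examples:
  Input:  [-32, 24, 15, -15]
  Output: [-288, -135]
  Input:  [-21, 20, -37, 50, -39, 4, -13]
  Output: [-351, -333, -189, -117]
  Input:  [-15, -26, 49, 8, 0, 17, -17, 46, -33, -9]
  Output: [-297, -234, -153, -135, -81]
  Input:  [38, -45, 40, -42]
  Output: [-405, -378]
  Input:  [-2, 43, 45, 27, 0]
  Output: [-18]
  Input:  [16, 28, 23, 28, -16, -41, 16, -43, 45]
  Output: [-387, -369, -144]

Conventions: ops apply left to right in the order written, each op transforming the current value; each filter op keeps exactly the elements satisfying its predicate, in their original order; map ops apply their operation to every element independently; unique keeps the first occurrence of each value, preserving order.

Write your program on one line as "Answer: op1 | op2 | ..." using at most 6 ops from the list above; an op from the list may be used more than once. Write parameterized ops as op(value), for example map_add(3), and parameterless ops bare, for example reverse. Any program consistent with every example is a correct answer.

reverse | map_mul(-9) | reverse | filter_gt(3) | sort_desc | map_neg

Check, running the answer program on each example:
  [-32, 24, 15, -15] -> [-15, 15, 24, -32] -> [135, -135, -216, 288] -> [288, -216, -135, 135] -> [288, 135] -> [288, 135] -> [-288, -135]
  [-21, 20, -37, 50, -39, 4, -13] -> [-13, 4, -39, 50, -37, 20, -21] -> [117, -36, 351, -450, 333, -180, 189] -> [189, -180, 333, -450, 351, -36, 117] -> [189, 333, 351, 117] -> [351, 333, 189, 117] -> [-351, -333, -189, -117]
  [-15, -26, 49, 8, 0, 17, -17, 46, -33, -9] -> [-9, -33, 46, -17, 17, 0, 8, 49, -26, -15] -> [81, 297, -414, 153, -153, 0, -72, -441, 234, 135] -> [135, 234, -441, -72, 0, -153, 153, -414, 297, 81] -> [135, 234, 153, 297, 81] -> [297, 234, 153, 135, 81] -> [-297, -234, -153, -135, -81]
  [38, -45, 40, -42] -> [-42, 40, -45, 38] -> [378, -360, 405, -342] -> [-342, 405, -360, 378] -> [405, 378] -> [405, 378] -> [-405, -378]
  [-2, 43, 45, 27, 0] -> [0, 27, 45, 43, -2] -> [0, -243, -405, -387, 18] -> [18, -387, -405, -243, 0] -> [18] -> [18] -> [-18]
  [16, 28, 23, 28, -16, -41, 16, -43, 45] -> [45, -43, 16, -41, -16, 28, 23, 28, 16] -> [-405, 387, -144, 369, 144, -252, -207, -252, -144] -> [-144, -252, -207, -252, 144, 369, -144, 387, -405] -> [144, 369, 387] -> [387, 369, 144] -> [-387, -369, -144]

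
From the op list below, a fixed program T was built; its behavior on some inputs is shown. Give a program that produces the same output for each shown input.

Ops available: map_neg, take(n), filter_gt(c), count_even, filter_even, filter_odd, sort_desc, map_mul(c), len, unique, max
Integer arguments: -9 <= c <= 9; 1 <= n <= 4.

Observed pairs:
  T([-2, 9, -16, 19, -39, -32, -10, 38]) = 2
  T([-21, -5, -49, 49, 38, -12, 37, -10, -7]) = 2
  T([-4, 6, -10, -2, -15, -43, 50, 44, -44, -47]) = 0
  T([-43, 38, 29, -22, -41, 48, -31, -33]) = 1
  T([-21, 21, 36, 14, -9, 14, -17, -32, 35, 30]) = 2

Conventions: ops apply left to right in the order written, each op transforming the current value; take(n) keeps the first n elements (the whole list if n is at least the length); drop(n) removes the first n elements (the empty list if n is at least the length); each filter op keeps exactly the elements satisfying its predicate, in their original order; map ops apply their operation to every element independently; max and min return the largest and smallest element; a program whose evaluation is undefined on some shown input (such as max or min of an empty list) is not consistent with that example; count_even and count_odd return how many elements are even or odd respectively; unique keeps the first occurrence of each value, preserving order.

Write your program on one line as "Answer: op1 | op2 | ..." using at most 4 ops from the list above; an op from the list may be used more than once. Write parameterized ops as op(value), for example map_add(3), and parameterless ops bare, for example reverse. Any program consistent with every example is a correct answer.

unique | filter_odd | filter_gt(2) | len

Check, running the answer program on each example:
  [-2, 9, -16, 19, -39, -32, -10, 38] -> [-2, 9, -16, 19, -39, -32, -10, 38] -> [9, 19, -39] -> [9, 19] -> 2
  [-21, -5, -49, 49, 38, -12, 37, -10, -7] -> [-21, -5, -49, 49, 38, -12, 37, -10, -7] -> [-21, -5, -49, 49, 37, -7] -> [49, 37] -> 2
  [-4, 6, -10, -2, -15, -43, 50, 44, -44, -47] -> [-4, 6, -10, -2, -15, -43, 50, 44, -44, -47] -> [-15, -43, -47] -> [] -> 0
  [-43, 38, 29, -22, -41, 48, -31, -33] -> [-43, 38, 29, -22, -41, 48, -31, -33] -> [-43, 29, -41, -31, -33] -> [29] -> 1
  [-21, 21, 36, 14, -9, 14, -17, -32, 35, 30] -> [-21, 21, 36, 14, -9, -17, -32, 35, 30] -> [-21, 21, -9, -17, 35] -> [21, 35] -> 2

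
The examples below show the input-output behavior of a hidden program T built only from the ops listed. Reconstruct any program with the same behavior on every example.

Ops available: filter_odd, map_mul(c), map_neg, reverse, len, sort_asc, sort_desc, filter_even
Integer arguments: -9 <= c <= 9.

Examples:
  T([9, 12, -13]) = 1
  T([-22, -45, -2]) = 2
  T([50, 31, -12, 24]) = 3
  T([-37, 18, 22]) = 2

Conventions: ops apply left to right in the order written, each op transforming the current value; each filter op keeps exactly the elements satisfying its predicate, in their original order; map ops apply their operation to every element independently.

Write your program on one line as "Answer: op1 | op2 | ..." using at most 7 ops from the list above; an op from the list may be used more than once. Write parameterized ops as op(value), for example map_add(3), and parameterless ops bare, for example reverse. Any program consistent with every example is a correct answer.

reverse | map_neg | sort_asc | sort_desc | filter_even | len

Check, running the answer program on each example:
  [9, 12, -13] -> [-13, 12, 9] -> [13, -12, -9] -> [-12, -9, 13] -> [13, -9, -12] -> [-12] -> 1
  [-22, -45, -2] -> [-2, -45, -22] -> [2, 45, 22] -> [2, 22, 45] -> [45, 22, 2] -> [22, 2] -> 2
  [50, 31, -12, 24] -> [24, -12, 31, 50] -> [-24, 12, -31, -50] -> [-50, -31, -24, 12] -> [12, -24, -31, -50] -> [12, -24, -50] -> 3
  [-37, 18, 22] -> [22, 18, -37] -> [-22, -18, 37] -> [-22, -18, 37] -> [37, -18, -22] -> [-18, -22] -> 2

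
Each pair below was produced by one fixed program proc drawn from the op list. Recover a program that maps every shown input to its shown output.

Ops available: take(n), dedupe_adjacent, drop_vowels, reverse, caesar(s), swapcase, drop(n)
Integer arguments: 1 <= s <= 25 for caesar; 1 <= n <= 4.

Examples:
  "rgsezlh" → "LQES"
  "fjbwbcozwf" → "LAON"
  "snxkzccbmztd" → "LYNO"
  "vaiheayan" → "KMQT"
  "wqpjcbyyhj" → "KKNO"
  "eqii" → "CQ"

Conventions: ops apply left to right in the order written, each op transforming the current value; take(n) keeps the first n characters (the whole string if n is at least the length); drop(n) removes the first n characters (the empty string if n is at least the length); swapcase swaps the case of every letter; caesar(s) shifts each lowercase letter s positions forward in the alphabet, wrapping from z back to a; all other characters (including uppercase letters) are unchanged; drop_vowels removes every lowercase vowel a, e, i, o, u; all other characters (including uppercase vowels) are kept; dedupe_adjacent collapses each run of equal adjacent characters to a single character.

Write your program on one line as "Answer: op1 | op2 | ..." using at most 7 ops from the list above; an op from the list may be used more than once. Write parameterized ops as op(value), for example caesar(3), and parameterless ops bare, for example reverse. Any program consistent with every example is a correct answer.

reverse | caesar(4) | caesar(8) | drop(2) | swapcase | take(4)

Check, running the answer program on each example:
  "rgsezlh" -> "hlzesgr" -> "lpdiwkv" -> "txlqesd" -> "lqesd" -> "LQESD" -> "LQES"
  "fjbwbcozwf" -> "fwzocbwbjf" -> "jadsgfafnj" -> "rilaoninvr" -> "laoninvr" -> "LAONINVR" -> "LAON"
  "snxkzccbmztd" -> "dtzmbcczkxns" -> "hxdqfggdobrw" -> "pflynoolwjze" -> "lynoolwjze" -> "LYNOOLWJZE" -> "LYNO"
  "vaiheayan" -> "nayaehiav" -> "receilmez" -> "zmkmqtumh" -> "kmqtumh" -> "KMQTUMH" -> "KMQT"
  "wqpjcbyyhj" -> "jhyybcjpqw" -> "nlccfgntua" -> "vtkknovbci" -> "kknovbci" -> "KKNOVBCI" -> "KKNO"
  "eqii" -> "iiqe" -> "mmui" -> "uucq" -> "cq" -> "CQ" -> "CQ"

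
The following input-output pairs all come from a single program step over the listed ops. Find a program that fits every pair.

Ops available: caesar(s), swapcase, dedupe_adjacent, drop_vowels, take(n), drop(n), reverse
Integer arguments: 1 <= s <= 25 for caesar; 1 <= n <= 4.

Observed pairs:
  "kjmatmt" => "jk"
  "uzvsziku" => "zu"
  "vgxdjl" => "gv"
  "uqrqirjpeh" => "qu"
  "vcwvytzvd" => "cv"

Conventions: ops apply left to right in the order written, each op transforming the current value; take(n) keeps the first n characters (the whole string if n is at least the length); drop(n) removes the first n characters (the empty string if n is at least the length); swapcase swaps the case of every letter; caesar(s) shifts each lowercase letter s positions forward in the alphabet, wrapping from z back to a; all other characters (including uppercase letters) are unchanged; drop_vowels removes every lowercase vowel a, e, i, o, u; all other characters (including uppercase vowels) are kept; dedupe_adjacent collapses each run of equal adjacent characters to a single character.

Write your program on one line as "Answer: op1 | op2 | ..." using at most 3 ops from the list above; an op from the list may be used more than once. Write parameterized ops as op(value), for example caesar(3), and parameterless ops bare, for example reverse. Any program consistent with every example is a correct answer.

take(3) | reverse | drop(1)

Check, running the answer program on each example:
  "kjmatmt" -> "kjm" -> "mjk" -> "jk"
  "uzvsziku" -> "uzv" -> "vzu" -> "zu"
  "vgxdjl" -> "vgx" -> "xgv" -> "gv"
  "uqrqirjpeh" -> "uqr" -> "rqu" -> "qu"
  "vcwvytzvd" -> "vcw" -> "wcv" -> "cv"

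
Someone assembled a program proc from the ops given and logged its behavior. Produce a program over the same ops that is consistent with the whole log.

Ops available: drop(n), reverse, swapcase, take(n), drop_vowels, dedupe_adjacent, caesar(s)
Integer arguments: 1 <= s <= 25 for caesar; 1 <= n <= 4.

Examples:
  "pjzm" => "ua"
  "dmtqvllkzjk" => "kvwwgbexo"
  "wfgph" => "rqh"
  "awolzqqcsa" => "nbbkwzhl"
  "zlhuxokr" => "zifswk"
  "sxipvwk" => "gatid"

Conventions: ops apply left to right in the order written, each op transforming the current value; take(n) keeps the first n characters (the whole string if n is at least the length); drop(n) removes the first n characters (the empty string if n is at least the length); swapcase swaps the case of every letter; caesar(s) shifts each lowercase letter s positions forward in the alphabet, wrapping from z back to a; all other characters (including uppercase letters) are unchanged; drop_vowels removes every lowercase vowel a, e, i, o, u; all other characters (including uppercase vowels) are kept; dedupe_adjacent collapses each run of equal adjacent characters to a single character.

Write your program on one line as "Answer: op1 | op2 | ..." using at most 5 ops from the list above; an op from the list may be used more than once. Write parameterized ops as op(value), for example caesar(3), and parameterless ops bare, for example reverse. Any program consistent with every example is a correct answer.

caesar(11) | swapcase | reverse | drop(2) | swapcase

Check, running the answer program on each example:
  "pjzm" -> "aukx" -> "AUKX" -> "XKUA" -> "UA" -> "ua"
  "dmtqvllkzjk" -> "oxebgwwvkuv" -> "OXEBGWWVKUV" -> "VUKVWWGBEXO" -> "KVWWGBEXO" -> "kvwwgbexo"
  "wfgph" -> "hqras" -> "HQRAS" -> "SARQH" -> "RQH" -> "rqh"
  "awolzqqcsa" -> "lhzwkbbndl" -> "LHZWKBBNDL" -> "LDNBBKWZHL" -> "NBBKWZHL" -> "nbbkwzhl"
  "zlhuxokr" -> "kwsfizvc" -> "KWSFIZVC" -> "CVZIFSWK" -> "ZIFSWK" -> "zifswk"
  "sxipvwk" -> "ditaghv" -> "DITAGHV" -> "VHGATID" -> "GATID" -> "gatid"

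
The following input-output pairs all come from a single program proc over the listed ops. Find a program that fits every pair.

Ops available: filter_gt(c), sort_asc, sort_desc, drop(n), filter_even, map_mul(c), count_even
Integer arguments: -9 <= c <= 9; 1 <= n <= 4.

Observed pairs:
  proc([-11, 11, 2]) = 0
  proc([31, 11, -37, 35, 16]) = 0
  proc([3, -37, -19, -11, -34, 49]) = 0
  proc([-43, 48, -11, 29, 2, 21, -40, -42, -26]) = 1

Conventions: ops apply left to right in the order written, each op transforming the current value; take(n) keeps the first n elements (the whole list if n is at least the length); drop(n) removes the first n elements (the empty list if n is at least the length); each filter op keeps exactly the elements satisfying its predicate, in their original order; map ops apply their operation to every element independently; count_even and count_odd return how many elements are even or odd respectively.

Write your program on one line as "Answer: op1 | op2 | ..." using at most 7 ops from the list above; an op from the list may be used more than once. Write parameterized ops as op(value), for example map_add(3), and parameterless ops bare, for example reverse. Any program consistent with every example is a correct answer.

sort_desc | sort_asc | drop(4) | sort_desc | drop(1) | count_even

Check, running the answer program on each example:
  [-11, 11, 2] -> [11, 2, -11] -> [-11, 2, 11] -> [] -> [] -> [] -> 0
  [31, 11, -37, 35, 16] -> [35, 31, 16, 11, -37] -> [-37, 11, 16, 31, 35] -> [35] -> [35] -> [] -> 0
  [3, -37, -19, -11, -34, 49] -> [49, 3, -11, -19, -34, -37] -> [-37, -34, -19, -11, 3, 49] -> [3, 49] -> [49, 3] -> [3] -> 0
  [-43, 48, -11, 29, 2, 21, -40, -42, -26] -> [48, 29, 21, 2, -11, -26, -40, -42, -43] -> [-43, -42, -40, -26, -11, 2, 21, 29, 48] -> [-11, 2, 21, 29, 48] -> [48, 29, 21, 2, -11] -> [29, 21, 2, -11] -> 1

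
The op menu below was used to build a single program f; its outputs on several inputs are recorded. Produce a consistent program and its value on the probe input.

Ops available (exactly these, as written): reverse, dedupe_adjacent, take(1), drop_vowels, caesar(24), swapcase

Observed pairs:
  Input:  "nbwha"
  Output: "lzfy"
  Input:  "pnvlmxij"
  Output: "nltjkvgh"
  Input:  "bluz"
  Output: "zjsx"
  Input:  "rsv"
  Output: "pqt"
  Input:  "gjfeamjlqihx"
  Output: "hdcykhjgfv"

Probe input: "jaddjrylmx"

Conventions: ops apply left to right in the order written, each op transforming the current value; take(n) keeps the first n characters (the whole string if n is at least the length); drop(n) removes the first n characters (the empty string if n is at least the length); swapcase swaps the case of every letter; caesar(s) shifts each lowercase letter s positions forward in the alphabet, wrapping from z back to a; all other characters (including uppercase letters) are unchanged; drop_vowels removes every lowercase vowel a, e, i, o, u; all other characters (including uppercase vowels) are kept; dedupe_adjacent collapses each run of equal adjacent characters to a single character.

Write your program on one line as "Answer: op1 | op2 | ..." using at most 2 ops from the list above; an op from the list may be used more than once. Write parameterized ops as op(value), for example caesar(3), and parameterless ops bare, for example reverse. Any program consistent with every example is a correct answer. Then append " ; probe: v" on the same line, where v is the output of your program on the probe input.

caesar(24) | drop_vowels ; probe: "hybbhpwjkv"

Check, running the answer program on each example:
  "nbwha" -> "lzufy" -> "lzfy"
  "pnvlmxij" -> "nltjkvgh" -> "nltjkvgh"
  "bluz" -> "zjsx" -> "zjsx"
  "rsv" -> "pqt" -> "pqt"
  "gjfeamjlqihx" -> "ehdcykhjogfv" -> "hdcykhjgfv"
  probe: "jaddjrylmx" -> "hybbhpwjkv" -> "hybbhpwjkv"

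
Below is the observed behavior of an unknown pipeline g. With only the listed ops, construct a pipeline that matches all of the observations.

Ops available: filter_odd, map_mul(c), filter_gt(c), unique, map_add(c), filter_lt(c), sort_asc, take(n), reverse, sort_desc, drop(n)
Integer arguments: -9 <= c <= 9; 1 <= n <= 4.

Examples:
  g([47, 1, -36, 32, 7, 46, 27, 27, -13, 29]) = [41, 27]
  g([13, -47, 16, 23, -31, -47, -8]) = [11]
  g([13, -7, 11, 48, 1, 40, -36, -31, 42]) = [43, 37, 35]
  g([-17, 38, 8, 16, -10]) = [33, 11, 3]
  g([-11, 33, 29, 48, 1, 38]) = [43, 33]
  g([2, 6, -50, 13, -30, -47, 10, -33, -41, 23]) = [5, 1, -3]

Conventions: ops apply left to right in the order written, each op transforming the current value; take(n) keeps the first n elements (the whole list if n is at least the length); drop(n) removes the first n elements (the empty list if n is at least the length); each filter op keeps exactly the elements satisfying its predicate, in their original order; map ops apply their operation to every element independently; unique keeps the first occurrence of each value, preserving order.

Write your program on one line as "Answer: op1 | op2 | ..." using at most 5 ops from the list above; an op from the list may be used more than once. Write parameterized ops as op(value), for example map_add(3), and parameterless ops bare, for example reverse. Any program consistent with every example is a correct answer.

map_add(-5) | filter_gt(-6) | sort_asc | reverse | filter_odd

Check, running the answer program on each example:
  [47, 1, -36, 32, 7, 46, 27, 27, -13, 29] -> [42, -4, -41, 27, 2, 41, 22, 22, -18, 24] -> [42, -4, 27, 2, 41, 22, 22, 24] -> [-4, 2, 22, 22, 24, 27, 41, 42] -> [42, 41, 27, 24, 22, 22, 2, -4] -> [41, 27]
  [13, -47, 16, 23, -31, -47, -8] -> [8, -52, 11, 18, -36, -52, -13] -> [8, 11, 18] -> [8, 11, 18] -> [18, 11, 8] -> [11]
  [13, -7, 11, 48, 1, 40, -36, -31, 42] -> [8, -12, 6, 43, -4, 35, -41, -36, 37] -> [8, 6, 43, -4, 35, 37] -> [-4, 6, 8, 35, 37, 43] -> [43, 37, 35, 8, 6, -4] -> [43, 37, 35]
  [-17, 38, 8, 16, -10] -> [-22, 33, 3, 11, -15] -> [33, 3, 11] -> [3, 11, 33] -> [33, 11, 3] -> [33, 11, 3]
  [-11, 33, 29, 48, 1, 38] -> [-16, 28, 24, 43, -4, 33] -> [28, 24, 43, -4, 33] -> [-4, 24, 28, 33, 43] -> [43, 33, 28, 24, -4] -> [43, 33]
  [2, 6, -50, 13, -30, -47, 10, -33, -41, 23] -> [-3, 1, -55, 8, -35, -52, 5, -38, -46, 18] -> [-3, 1, 8, 5, 18] -> [-3, 1, 5, 8, 18] -> [18, 8, 5, 1, -3] -> [5, 1, -3]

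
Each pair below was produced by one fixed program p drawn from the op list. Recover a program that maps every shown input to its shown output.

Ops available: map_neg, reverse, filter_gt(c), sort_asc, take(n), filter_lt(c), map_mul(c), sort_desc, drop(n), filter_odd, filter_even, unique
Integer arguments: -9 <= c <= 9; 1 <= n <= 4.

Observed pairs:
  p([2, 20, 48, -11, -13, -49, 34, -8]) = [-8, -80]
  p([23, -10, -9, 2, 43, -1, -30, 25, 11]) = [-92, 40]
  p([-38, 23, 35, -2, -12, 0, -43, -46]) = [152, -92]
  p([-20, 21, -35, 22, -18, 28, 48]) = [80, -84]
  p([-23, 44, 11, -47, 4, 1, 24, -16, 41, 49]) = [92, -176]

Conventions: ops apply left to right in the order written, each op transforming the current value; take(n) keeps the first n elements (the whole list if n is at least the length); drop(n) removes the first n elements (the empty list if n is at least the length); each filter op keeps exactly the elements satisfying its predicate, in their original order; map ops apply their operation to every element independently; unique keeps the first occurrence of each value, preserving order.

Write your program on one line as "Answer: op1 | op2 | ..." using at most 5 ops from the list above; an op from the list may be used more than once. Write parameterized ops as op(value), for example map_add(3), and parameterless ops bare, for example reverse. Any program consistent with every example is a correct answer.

map_neg | map_mul(-4) | map_neg | take(2)

Check, running the answer program on each example:
  [2, 20, 48, -11, -13, -49, 34, -8] -> [-2, -20, -48, 11, 13, 49, -34, 8] -> [8, 80, 192, -44, -52, -196, 136, -32] -> [-8, -80, -192, 44, 52, 196, -136, 32] -> [-8, -80]
  [23, -10, -9, 2, 43, -1, -30, 25, 11] -> [-23, 10, 9, -2, -43, 1, 30, -25, -11] -> [92, -40, -36, 8, 172, -4, -120, 100, 44] -> [-92, 40, 36, -8, -172, 4, 120, -100, -44] -> [-92, 40]
  [-38, 23, 35, -2, -12, 0, -43, -46] -> [38, -23, -35, 2, 12, 0, 43, 46] -> [-152, 92, 140, -8, -48, 0, -172, -184] -> [152, -92, -140, 8, 48, 0, 172, 184] -> [152, -92]
  [-20, 21, -35, 22, -18, 28, 48] -> [20, -21, 35, -22, 18, -28, -48] -> [-80, 84, -140, 88, -72, 112, 192] -> [80, -84, 140, -88, 72, -112, -192] -> [80, -84]
  [-23, 44, 11, -47, 4, 1, 24, -16, 41, 49] -> [23, -44, -11, 47, -4, -1, -24, 16, -41, -49] -> [-92, 176, 44, -188, 16, 4, 96, -64, 164, 196] -> [92, -176, -44, 188, -16, -4, -96, 64, -164, -196] -> [92, -176]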